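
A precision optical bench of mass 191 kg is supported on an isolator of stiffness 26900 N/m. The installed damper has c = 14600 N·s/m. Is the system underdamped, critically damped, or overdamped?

overdamped

c_c = 2√(k·m) = 4533 N·s/m; ζ = c/c_c = 14600/4533 = 3.22.
Since ζ > 1 the system is overdamped.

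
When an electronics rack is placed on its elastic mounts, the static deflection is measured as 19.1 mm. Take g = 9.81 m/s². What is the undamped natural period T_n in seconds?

0.277 s

ω_n = √(g/δ_st) = √(9.81/0.0191) = √513.6 = 22.66 rad/s.
T_n = 2π/ω_n = 6.283/22.66 = 0.2772 s.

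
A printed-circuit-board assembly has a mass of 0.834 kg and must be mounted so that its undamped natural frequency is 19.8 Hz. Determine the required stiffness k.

ω_n = 2πf_n = 2π × 19.8 = 124.4 rad/s.
k = m·ω_n² = 0.834 × 124.4² = 0.834 × 15480 = 12910 N/m.

12900 N/m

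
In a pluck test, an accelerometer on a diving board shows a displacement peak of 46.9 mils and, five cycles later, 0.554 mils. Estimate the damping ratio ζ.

Logarithmic decrement δ = (1/n)·ln(x₀/x_n) = (1/5)·ln(46.9/0.554) = (1/5)·ln(84.66) = 0.8877.
ζ = δ/√(4π² + δ²) = 0.8877/√(39.48 + 0.788) = 0.8877/6.346 = 0.1399.

0.140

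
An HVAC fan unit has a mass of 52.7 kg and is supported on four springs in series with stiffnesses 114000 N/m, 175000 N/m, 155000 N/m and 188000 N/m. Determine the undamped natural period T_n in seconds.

0.234 s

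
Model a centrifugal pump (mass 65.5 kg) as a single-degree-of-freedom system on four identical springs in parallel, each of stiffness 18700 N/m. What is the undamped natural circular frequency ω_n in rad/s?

33.8 rad/s

Parallel springs add: k_eq = 4 × 18700 = 74800 N/m.
ω_n = √(k_eq/m) = √(74800/65.5) = √1142 = 33.79 rad/s.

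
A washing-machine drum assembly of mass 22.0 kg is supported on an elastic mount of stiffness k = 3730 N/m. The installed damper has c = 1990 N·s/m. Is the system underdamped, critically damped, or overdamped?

overdamped

c_c = 2√(k·m) = 572.9 N·s/m; ζ = c/c_c = 1990/572.9 = 3.47.
Since ζ > 1 the system is overdamped.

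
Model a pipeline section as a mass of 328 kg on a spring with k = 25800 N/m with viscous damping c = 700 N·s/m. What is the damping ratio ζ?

0.120

ω_n = √(k/m) = √(25800/328) = 8.869 rad/s.
Critical damping c_c = 2√(k·m) = 2√(25800 × 328) = 5818 N·s/m, so ζ = c/c_c = 700/5818 = 0.1203.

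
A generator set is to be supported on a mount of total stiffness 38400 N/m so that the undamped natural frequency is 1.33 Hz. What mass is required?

ω_n = 2πf_n = 2π × 1.33 = 8.357 rad/s.
m = k/ω_n² = 38400/8.357² = 38400/69.83 = 549.9 kg.

550 kg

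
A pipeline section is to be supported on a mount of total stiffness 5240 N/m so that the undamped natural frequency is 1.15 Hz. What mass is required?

100 kg

ω_n = 2πf_n = 2π × 1.15 = 7.226 rad/s.
m = k/ω_n² = 5240/7.226² = 5240/52.21 = 100.4 kg.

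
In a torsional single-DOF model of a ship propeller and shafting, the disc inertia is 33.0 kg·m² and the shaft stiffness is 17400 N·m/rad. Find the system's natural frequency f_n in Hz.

ω_n = √(k_t/J) = √(17400/33.0) = √527.3 = 22.96 rad/s.
f_n = ω_n/(2π) = 22.96/6.283 = 3.655 Hz.

3.65 Hz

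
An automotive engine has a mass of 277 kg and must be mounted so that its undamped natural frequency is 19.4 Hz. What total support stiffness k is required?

4120000 N/m

ω_n = 2πf_n = 2π × 19.4 = 121.9 rad/s.
k = m·ω_n² = 277 × 121.9² = 277 × 14860 = 4116000 N/m.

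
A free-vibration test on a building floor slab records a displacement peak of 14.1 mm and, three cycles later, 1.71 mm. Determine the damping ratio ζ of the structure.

Logarithmic decrement δ = (1/n)·ln(x₀/x_n) = (1/3)·ln(14.1/1.71) = (1/3)·ln(8.246) = 0.7032.
ζ = δ/√(4π² + δ²) = 0.7032/√(39.48 + 0.495) = 0.7032/6.322 = 0.1112.

0.111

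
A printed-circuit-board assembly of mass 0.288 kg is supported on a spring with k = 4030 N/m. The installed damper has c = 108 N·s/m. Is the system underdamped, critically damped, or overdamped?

overdamped

c_c = 2√(k·m) = 68.14 N·s/m; ζ = c/c_c = 108/68.14 = 1.59.
Since ζ > 1 the system is overdamped.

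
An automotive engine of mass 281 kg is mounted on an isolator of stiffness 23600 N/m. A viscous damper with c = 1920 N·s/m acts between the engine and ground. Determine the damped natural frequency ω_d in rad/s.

ω_n = √(k/m) = √(23600/281) = 9.164 rad/s.
Critical damping c_c = 2√(k·m) = 2√(23600 × 281) = 5150 N·s/m, so ζ = c/c_c = 1920/5150 = 0.3728.
ω_d = ω_n√(1 − ζ²) = 9.164 × √(1 − 0.139) = 8.504 rad/s.

8.50 rad/s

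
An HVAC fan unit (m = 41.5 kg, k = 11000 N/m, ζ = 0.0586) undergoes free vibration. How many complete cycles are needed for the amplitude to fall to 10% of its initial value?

7 cycles

Logarithmic decrement δ = 2πζ/√(1 − ζ²) = 2π × 0.05860/√(1 − 0.00343) = 0.3688.
x_n/x₀ = e^(−nδ) ≤ 0.1; take ln: n ≥ ln(1/0.1)/δ = 2.303/0.3688 = 6.243.
So 7 complete cycles are required.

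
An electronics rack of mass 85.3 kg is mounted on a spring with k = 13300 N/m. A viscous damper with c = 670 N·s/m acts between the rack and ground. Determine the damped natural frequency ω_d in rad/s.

ω_n = √(k/m) = √(13300/85.3) = 12.49 rad/s.
Critical damping c_c = 2√(k·m) = 2√(13300 × 85.3) = 2130 N·s/m, so ζ = c/c_c = 670/2130 = 0.3145.
ω_d = ω_n√(1 − ζ²) = 12.49 × √(1 − 0.0989) = 11.85 rad/s.

11.9 rad/s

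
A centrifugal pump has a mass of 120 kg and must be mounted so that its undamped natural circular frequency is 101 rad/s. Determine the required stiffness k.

k = m·ω_n² = 120 × 101.0² = 120 × 10200 = 1224000 N/m.

1220000 N/m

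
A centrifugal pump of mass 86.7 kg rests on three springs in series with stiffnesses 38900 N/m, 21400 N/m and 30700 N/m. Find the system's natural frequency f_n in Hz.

1.67 Hz

Series springs: 1/k_eq = 1/38900 + 1/21400 + 1/30700 = 0.0001050, so k_eq = 9523 N/m.
ω_n = √(k_eq/m) = √(9523/86.7) = √109.8 = 10.48 rad/s.
f_n = ω_n/(2π) = 10.48/6.283 = 1.668 Hz.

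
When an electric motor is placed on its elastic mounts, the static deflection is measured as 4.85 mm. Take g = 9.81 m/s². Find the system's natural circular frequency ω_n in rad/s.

45.0 rad/s

ω_n = √(g/δ_st) = √(9.81/0.00485) = √2023 = 44.97 rad/s.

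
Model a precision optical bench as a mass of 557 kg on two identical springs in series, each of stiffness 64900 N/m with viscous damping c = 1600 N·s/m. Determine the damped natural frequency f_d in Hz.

1.19 Hz

Series springs: 1/k_eq = 2/64900, so k_eq = 64900/2 = 32450 N/m.
ω_n = √(k_eq/m) = √(32450/557) = 7.633 rad/s.
Critical damping c_c = 2√(k_eq·m) = 2√(32450 × 557) = 8503 N·s/m, so ζ = c/c_c = 1600/8503 = 0.1882.
ω_d = ω_n√(1 − ζ²) = 7.633 × √(1 − 0.0354) = 7.496 rad/s.
f_d = ω_d/(2π) = 1.193 Hz.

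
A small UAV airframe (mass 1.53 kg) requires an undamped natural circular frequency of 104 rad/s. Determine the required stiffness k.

16500 N/m

k = m·ω_n² = 1.53 × 104.0² = 1.53 × 10820 = 16550 N/m.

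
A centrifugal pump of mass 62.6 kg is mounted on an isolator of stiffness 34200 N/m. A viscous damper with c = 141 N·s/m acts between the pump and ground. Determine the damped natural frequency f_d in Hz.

3.72 Hz

ω_n = √(k/m) = √(34200/62.6) = 23.37 rad/s.
Critical damping c_c = 2√(k·m) = 2√(34200 × 62.6) = 2926 N·s/m, so ζ = c/c_c = 141/2926 = 0.04818.
ω_d = ω_n√(1 − ζ²) = 23.37 × √(1 − 0.00232) = 23.35 rad/s.
f_d = ω_d/(2π) = 3.716 Hz.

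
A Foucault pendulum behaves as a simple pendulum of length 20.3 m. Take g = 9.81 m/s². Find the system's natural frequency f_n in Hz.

0.111 Hz

For a simple pendulum ω_n = √(g/L) = √(9.81/20.3) = √0.4833 = 0.6952 rad/s.
f_n = ω_n/(2π) = 0.6952/6.283 = 0.1106 Hz.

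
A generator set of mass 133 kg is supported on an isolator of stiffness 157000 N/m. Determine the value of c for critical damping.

c_c = 2√(k·m) = 2√(157000 × 133) = 2 × 4570 = 9139 N·s/m.

9140 N·s/m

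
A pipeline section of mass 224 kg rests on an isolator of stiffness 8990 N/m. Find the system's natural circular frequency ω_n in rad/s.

ω_n = √(k/m) = √(8990/224) = √40.13 = 6.335 rad/s.

6.34 rad/s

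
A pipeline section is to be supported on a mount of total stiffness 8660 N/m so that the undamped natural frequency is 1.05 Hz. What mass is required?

199 kg

ω_n = 2πf_n = 2π × 1.05 = 6.597 rad/s.
m = k/ω_n² = 8660/6.597² = 8660/43.52 = 199.0 kg.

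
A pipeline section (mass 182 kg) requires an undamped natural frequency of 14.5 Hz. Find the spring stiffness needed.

1510000 N/m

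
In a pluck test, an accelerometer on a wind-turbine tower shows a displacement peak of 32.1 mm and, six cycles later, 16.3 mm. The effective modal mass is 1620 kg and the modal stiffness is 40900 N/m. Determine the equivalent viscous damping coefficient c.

293 N·s/m

Logarithmic decrement δ = (1/n)·ln(x₀/x_n) = (1/6)·ln(32.1/16.3) = (1/6)·ln(1.969) = 0.1129.
ζ = δ/√(4π² + δ²) = 0.1129/√(39.48 + 0.0128) = 0.1129/6.284 = 0.01797.
c = ζ · 2√(km) = 0.01797 × 2√(40900 × 1620) = 0.01797 × 16280 = 292.6 N·s/m.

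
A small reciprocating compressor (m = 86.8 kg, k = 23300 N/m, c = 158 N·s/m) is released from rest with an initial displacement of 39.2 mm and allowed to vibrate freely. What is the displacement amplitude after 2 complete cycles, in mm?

19.5 mm

ζ = c/(2√(km)) = 158/(2√(23300 × 86.8)) = 158/2844 = 0.05555.
Logarithmic decrement δ = 2πζ/√(1 − ζ²) = 2π × 0.05555/√(1 − 0.00309) = 0.3496.
After n cycles, x_n/x₀ = e^(−nδ), so x_2 = 39.2 × e^(−2 × 0.3496) = 39.2 × 0.4970 = 19.48 mm.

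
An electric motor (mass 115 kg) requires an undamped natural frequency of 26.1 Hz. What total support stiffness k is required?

ω_n = 2πf_n = 2π × 26.1 = 164.0 rad/s.
k = m·ω_n² = 115 × 164.0² = 115 × 26890 = 3093000 N/m.

3090000 N/m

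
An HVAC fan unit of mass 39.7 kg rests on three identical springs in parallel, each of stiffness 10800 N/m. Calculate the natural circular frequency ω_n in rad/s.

Parallel springs add: k_eq = 3 × 10800 = 32400 N/m.
ω_n = √(k_eq/m) = √(32400/39.7) = √816.1 = 28.57 rad/s.

28.6 rad/s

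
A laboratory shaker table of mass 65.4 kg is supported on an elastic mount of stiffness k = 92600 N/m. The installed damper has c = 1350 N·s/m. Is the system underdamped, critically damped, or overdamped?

underdamped

c_c = 2√(k·m) = 4922 N·s/m; ζ = c/c_c = 1350/4922 = 0.274.
Since ζ < 1 the system is underdamped.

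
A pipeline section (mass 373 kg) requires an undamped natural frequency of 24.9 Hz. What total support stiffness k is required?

ω_n = 2πf_n = 2π × 24.9 = 156.5 rad/s.
k = m·ω_n² = 373 × 156.5² = 373 × 24480 = 9130000 N/m.

9130000 N/m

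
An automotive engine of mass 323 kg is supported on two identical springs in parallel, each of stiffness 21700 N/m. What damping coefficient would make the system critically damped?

7490 N·s/m

Parallel springs add: k_eq = 2 × 21700 = 43400 N/m.
c_c = 2√(k_eq·m) = 2√(43400 × 323) = 2 × 3744 = 7488 N·s/m.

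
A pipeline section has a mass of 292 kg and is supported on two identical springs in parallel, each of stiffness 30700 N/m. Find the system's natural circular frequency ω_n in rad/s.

14.5 rad/s

Parallel springs add: k_eq = 2 × 30700 = 61400 N/m.
ω_n = √(k_eq/m) = √(61400/292) = √210.3 = 14.50 rad/s.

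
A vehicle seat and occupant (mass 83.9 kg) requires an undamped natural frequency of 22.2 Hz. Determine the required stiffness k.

ω_n = 2πf_n = 2π × 22.2 = 139.5 rad/s.
k = m·ω_n² = 83.9 × 139.5² = 83.9 × 19460 = 1632000 N/m.

1630000 N/m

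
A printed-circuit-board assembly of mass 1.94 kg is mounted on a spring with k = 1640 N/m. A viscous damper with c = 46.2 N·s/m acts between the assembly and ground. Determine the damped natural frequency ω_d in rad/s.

26.5 rad/s

ω_n = √(k/m) = √(1640/1.94) = 29.08 rad/s.
Critical damping c_c = 2√(k·m) = 2√(1640 × 1.94) = 112.8 N·s/m, so ζ = c/c_c = 46.2/112.8 = 0.4095.
ω_d = ω_n√(1 − ζ²) = 29.08 × √(1 − 0.168) = 26.53 rad/s.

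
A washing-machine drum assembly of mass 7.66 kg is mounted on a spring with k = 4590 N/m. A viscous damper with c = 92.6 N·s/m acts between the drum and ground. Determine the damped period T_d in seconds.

ω_n = √(k/m) = √(4590/7.66) = 24.48 rad/s.
Critical damping c_c = 2√(k·m) = 2√(4590 × 7.66) = 375.0 N·s/m, so ζ = c/c_c = 92.6/375.0 = 0.2469.
ω_d = ω_n√(1 − ζ²) = 24.48 × √(1 − 0.0610) = 23.72 rad/s.
T_d = 2π/ω_d = 0.2649 s.

0.265 s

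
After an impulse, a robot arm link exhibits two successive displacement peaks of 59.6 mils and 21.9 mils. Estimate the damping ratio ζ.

0.157

Logarithmic decrement δ = (1/n)·ln(x₀/x_n) = (1/1)·ln(59.6/21.9) = (1/1)·ln(2.721) = 1.001.
ζ = δ/√(4π² + δ²) = 1.001/√(39.48 + 1.00) = 1.001/6.362 = 0.1574.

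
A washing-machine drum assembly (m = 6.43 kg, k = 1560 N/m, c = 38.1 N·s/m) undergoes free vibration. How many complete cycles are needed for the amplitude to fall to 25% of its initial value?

2 cycles

ζ = c/(2√(km)) = 38.1/(2√(1560 × 6.43)) = 38.1/200.3 = 0.1902.
Logarithmic decrement δ = 2πζ/√(1 − ζ²) = 2π × 0.1902/√(1 − 0.0362) = 1.217.
x_n/x₀ = e^(−nδ) ≤ 0.25; take ln: n ≥ ln(1/0.25)/δ = 1.386/1.217 = 1.139.
So 2 complete cycles are required.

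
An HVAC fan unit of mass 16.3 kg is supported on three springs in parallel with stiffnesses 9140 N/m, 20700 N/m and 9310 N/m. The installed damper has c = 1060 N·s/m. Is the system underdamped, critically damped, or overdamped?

underdamped

Parallel springs add: k_eq = 9140 + 20700 + 9310 = 39150 N/m.
c_c = 2√(k_eq·m) = 1598 N·s/m; ζ = c/c_c = 1060/1598 = 0.663.
Since ζ < 1 the system is underdamped.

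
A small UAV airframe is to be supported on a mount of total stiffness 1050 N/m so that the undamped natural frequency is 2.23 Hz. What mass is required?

5.35 kg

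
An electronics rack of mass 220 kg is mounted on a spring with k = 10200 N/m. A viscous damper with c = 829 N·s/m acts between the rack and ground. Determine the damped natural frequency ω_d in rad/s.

6.54 rad/s

ω_n = √(k/m) = √(10200/220) = 6.809 rad/s.
Critical damping c_c = 2√(k·m) = 2√(10200 × 220) = 2996 N·s/m, so ζ = c/c_c = 829/2996 = 0.2767.
ω_d = ω_n√(1 − ζ²) = 6.809 × √(1 − 0.0766) = 6.543 rad/s.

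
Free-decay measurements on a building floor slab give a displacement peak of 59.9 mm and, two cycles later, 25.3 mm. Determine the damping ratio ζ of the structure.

Logarithmic decrement δ = (1/n)·ln(x₀/x_n) = (1/2)·ln(59.9/25.3) = (1/2)·ln(2.368) = 0.4309.
ζ = δ/√(4π² + δ²) = 0.4309/√(39.48 + 0.186) = 0.4309/6.298 = 0.06842.

0.0684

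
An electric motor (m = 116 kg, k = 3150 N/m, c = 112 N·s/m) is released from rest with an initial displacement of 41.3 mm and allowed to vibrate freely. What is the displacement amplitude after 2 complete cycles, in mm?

12.8 mm

ζ = c/(2√(km)) = 112/(2√(3150 × 116)) = 112/1209 = 0.09264.
Logarithmic decrement δ = 2πζ/√(1 − ζ²) = 2π × 0.09264/√(1 − 0.00858) = 0.5846.
After n cycles, x_n/x₀ = e^(−nδ), so x_2 = 41.3 × e^(−2 × 0.5846) = 41.3 × 0.3106 = 12.83 mm.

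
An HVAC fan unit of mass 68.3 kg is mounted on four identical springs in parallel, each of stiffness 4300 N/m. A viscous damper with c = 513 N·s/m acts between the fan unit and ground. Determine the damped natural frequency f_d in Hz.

Parallel springs add: k_eq = 4 × 4300 = 17200 N/m.
ω_n = √(k_eq/m) = √(17200/68.3) = 15.87 rad/s.
Critical damping c_c = 2√(k_eq·m) = 2√(17200 × 68.3) = 2168 N·s/m, so ζ = c/c_c = 513/2168 = 0.2367.
ω_d = ω_n√(1 − ζ²) = 15.87 × √(1 − 0.0560) = 15.42 rad/s.
f_d = ω_d/(2π) = 2.454 Hz.

2.45 Hz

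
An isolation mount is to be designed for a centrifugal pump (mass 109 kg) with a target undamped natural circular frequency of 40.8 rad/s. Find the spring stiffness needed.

181000 N/m

k = m·ω_n² = 109 × 40.80² = 109 × 1665 = 181400 N/m.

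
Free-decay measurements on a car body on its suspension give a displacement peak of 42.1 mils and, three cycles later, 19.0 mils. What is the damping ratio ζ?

Logarithmic decrement δ = (1/n)·ln(x₀/x_n) = (1/3)·ln(42.1/19.0) = (1/3)·ln(2.216) = 0.2652.
ζ = δ/√(4π² + δ²) = 0.2652/√(39.48 + 0.0703) = 0.2652/6.289 = 0.04217.

0.0422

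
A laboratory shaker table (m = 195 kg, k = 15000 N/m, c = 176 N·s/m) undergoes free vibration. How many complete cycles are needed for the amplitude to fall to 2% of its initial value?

ζ = c/(2√(km)) = 176/(2√(15000 × 195)) = 176/3421 = 0.05145.
Logarithmic decrement δ = 2πζ/√(1 − ζ²) = 2π × 0.05145/√(1 − 0.00265) = 0.3237.
x_n/x₀ = e^(−nδ) ≤ 0.02; take ln: n ≥ ln(1/0.02)/δ = 3.912/0.3237 = 12.08.
So 13 complete cycles are required.

13 cycles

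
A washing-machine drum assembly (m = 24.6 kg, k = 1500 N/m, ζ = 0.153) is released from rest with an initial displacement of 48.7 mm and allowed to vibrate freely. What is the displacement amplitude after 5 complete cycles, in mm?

0.376 mm

Logarithmic decrement δ = 2πζ/√(1 − ζ²) = 2π × 0.1530/√(1 − 0.0234) = 0.9728.
After n cycles, x_n/x₀ = e^(−nδ), so x_5 = 48.7 × e^(−5 × 0.9728) = 48.7 × 0.007720 = 0.3760 mm.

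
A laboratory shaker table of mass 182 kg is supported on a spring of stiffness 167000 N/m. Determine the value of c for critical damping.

c_c = 2√(k·m) = 2√(167000 × 182) = 2 × 5513 = 11030 N·s/m.

11000 N·s/m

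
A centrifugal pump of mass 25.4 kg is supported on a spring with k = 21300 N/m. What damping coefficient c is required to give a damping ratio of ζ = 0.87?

c_c = 2√(k·m) = 2√(21300 × 25.4) = 1471 N·s/m.
c = ζ·c_c = 0.87 × 1471 = 1280 N·s/m.

1280 N·s/m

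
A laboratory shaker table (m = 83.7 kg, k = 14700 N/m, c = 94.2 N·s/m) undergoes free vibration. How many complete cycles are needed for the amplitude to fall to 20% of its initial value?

7 cycles

ζ = c/(2√(km)) = 94.2/(2√(14700 × 83.7)) = 94.2/2218 = 0.04246.
Logarithmic decrement δ = 2πζ/√(1 − ζ²) = 2π × 0.04246/√(1 − 0.00180) = 0.2670.
x_n/x₀ = e^(−nδ) ≤ 0.2; take ln: n ≥ ln(1/0.2)/δ = 1.609/0.2670 = 6.027.
So 7 complete cycles are required.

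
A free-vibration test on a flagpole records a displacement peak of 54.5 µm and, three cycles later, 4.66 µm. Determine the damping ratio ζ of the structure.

0.129

Logarithmic decrement δ = (1/n)·ln(x₀/x_n) = (1/3)·ln(54.5/4.66) = (1/3)·ln(11.70) = 0.8197.
ζ = δ/√(4π² + δ²) = 0.8197/√(39.48 + 0.672) = 0.8197/6.336 = 0.1294.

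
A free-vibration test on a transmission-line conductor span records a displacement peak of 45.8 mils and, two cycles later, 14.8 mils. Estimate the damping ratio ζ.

0.0895

Logarithmic decrement δ = (1/n)·ln(x₀/x_n) = (1/2)·ln(45.8/14.8) = (1/2)·ln(3.095) = 0.5648.
ζ = δ/√(4π² + δ²) = 0.5648/√(39.48 + 0.319) = 0.5648/6.309 = 0.08953.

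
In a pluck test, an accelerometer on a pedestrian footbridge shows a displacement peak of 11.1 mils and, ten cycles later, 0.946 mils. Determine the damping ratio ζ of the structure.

0.0392

Logarithmic decrement δ = (1/n)·ln(x₀/x_n) = (1/10)·ln(11.1/0.946) = (1/10)·ln(11.73) = 0.2462.
ζ = δ/√(4π² + δ²) = 0.2462/√(39.48 + 0.0606) = 0.2462/6.288 = 0.03916.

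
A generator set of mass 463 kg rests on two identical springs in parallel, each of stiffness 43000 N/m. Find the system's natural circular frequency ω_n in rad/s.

13.6 rad/s

Parallel springs add: k_eq = 2 × 43000 = 86000 N/m.
ω_n = √(k_eq/m) = √(86000/463) = √185.7 = 13.63 rad/s.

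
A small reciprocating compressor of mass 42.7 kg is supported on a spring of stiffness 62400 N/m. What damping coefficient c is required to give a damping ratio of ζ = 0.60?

1960 N·s/m

c_c = 2√(k·m) = 2√(62400 × 42.7) = 3265 N·s/m.
c = ζ·c_c = 0.60 × 3265 = 1959 N·s/m.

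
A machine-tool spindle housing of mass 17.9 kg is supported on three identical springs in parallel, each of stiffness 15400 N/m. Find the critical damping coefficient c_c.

1820 N·s/m

Parallel springs add: k_eq = 3 × 15400 = 46200 N/m.
c_c = 2√(k_eq·m) = 2√(46200 × 17.9) = 2 × 909.4 = 1819 N·s/m.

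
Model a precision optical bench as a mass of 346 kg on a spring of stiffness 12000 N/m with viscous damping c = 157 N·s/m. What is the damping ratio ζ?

ω_n = √(k/m) = √(12000/346) = 5.889 rad/s.
Critical damping c_c = 2√(k·m) = 2√(12000 × 346) = 4075 N·s/m, so ζ = c/c_c = 157/4075 = 0.03852.

0.0385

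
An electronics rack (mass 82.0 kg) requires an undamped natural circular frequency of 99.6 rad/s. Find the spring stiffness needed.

813000 N/m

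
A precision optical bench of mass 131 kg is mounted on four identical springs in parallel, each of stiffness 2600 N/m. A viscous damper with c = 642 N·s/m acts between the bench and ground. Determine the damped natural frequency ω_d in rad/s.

Parallel springs add: k_eq = 4 × 2600 = 10400 N/m.
ω_n = √(k_eq/m) = √(10400/131) = 8.910 rad/s.
Critical damping c_c = 2√(k_eq·m) = 2√(10400 × 131) = 2334 N·s/m, so ζ = c/c_c = 642/2334 = 0.2750.
ω_d = ω_n√(1 − ζ²) = 8.910 × √(1 − 0.0756) = 8.567 rad/s.

8.57 rad/s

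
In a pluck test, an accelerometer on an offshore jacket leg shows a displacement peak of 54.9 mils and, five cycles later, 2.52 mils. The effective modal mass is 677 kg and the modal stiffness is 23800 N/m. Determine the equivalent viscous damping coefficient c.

Logarithmic decrement δ = (1/n)·ln(x₀/x_n) = (1/5)·ln(54.9/2.52) = (1/5)·ln(21.79) = 0.6163.
ζ = δ/√(4π² + δ²) = 0.6163/√(39.48 + 0.380) = 0.6163/6.313 = 0.09761.
c = ζ · 2√(km) = 0.09761 × 2√(23800 × 677) = 0.09761 × 8028 = 783.6 N·s/m.

784 N·s/m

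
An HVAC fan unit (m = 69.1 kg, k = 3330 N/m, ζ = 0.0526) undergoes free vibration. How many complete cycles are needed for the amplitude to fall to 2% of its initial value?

12 cycles

Logarithmic decrement δ = 2πζ/√(1 − ζ²) = 2π × 0.05260/√(1 − 0.00277) = 0.3310.
x_n/x₀ = e^(−nδ) ≤ 0.02; take ln: n ≥ ln(1/0.02)/δ = 3.912/0.3310 = 11.82.
So 12 complete cycles are required.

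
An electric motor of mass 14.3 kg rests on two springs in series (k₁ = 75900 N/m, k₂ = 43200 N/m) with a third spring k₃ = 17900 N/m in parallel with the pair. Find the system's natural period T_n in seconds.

Series pair: k_s = k₁k₂/(k₁+k₂) = (75900)(43200)/(75900 + 43200) = 27530 N/m. In parallel with k₃: k_eq = 27530 + 17900 = 45430 N/m.
ω_n = √(k_eq/m) = √(45430/14.3) = √3177 = 56.36 rad/s.
T_n = 2π/ω_n = 6.283/56.36 = 0.1115 s.

0.111 s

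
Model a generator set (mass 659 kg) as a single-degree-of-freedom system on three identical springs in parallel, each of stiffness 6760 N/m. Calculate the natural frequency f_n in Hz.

Parallel springs add: k_eq = 3 × 6760 = 20280 N/m.
ω_n = √(k_eq/m) = √(20280/659) = √30.77 = 5.547 rad/s.
f_n = ω_n/(2π) = 5.547/6.283 = 0.8829 Hz.

0.883 Hz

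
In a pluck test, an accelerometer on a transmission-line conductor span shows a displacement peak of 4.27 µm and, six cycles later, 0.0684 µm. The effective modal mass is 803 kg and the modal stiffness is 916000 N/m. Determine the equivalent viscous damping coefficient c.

5910 N·s/m

Logarithmic decrement δ = (1/n)·ln(x₀/x_n) = (1/6)·ln(4.27/0.0684) = (1/6)·ln(62.43) = 0.6890.
ζ = δ/√(4π² + δ²) = 0.6890/√(39.48 + 0.475) = 0.6890/6.321 = 0.1090.
c = ζ · 2√(km) = 0.1090 × 2√(916000 × 803) = 0.1090 × 54240 = 5913 N·s/m.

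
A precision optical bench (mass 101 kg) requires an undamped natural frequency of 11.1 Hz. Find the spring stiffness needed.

491000 N/m

ω_n = 2πf_n = 2π × 11.1 = 69.74 rad/s.
k = m·ω_n² = 101 × 69.74² = 101 × 4864 = 491300 N/m.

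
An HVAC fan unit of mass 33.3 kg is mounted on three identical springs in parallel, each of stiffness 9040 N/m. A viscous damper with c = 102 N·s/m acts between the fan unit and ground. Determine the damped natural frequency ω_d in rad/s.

Parallel springs add: k_eq = 3 × 9040 = 27120 N/m.
ω_n = √(k_eq/m) = √(27120/33.3) = 28.54 rad/s.
Critical damping c_c = 2√(k_eq·m) = 2√(27120 × 33.3) = 1901 N·s/m, so ζ = c/c_c = 102/1901 = 0.05367.
ω_d = ω_n√(1 − ζ²) = 28.54 × √(1 − 0.00288) = 28.50 rad/s.

28.5 rad/s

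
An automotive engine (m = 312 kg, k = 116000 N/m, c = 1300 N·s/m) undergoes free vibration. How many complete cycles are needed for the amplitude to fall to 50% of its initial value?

ζ = c/(2√(km)) = 1300/(2√(116000 × 312)) = 1300/12030 = 0.1080.
Logarithmic decrement δ = 2πζ/√(1 − ζ²) = 2π × 0.1080/√(1 − 0.0117) = 0.6829.
x_n/x₀ = e^(−nδ) ≤ 0.5; take ln: n ≥ ln(1/0.5)/δ = 0.6931/0.6829 = 1.015.
So 2 complete cycles are required.

2 cycles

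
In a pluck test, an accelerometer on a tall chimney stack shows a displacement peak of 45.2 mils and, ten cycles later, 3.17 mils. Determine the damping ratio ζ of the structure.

Logarithmic decrement δ = (1/n)·ln(x₀/x_n) = (1/10)·ln(45.2/3.17) = (1/10)·ln(14.26) = 0.2657.
ζ = δ/√(4π² + δ²) = 0.2657/√(39.48 + 0.0706) = 0.2657/6.289 = 0.04226.

0.0423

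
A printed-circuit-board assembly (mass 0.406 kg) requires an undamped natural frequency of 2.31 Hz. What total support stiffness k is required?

ω_n = 2πf_n = 2π × 2.31 = 14.51 rad/s.
k = m·ω_n² = 0.406 × 14.51² = 0.406 × 210.7 = 85.53 N/m.

85.5 N/m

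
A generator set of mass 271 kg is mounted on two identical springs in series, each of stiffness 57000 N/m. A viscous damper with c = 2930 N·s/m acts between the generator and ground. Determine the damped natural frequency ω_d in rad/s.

Series springs: 1/k_eq = 2/57000, so k_eq = 57000/2 = 28500 N/m.
ω_n = √(k_eq/m) = √(28500/271) = 10.26 rad/s.
Critical damping c_c = 2√(k_eq·m) = 2√(28500 × 271) = 5558 N·s/m, so ζ = c/c_c = 2930/5558 = 0.5271.
ω_d = ω_n√(1 − ζ²) = 10.26 × √(1 − 0.278) = 8.714 rad/s.

8.71 rad/s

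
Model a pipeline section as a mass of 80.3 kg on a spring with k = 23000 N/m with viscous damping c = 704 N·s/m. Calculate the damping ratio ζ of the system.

ω_n = √(k/m) = √(23000/80.3) = 16.92 rad/s.
Critical damping c_c = 2√(k·m) = 2√(23000 × 80.3) = 2718 N·s/m, so ζ = c/c_c = 704/2718 = 0.2590.

0.259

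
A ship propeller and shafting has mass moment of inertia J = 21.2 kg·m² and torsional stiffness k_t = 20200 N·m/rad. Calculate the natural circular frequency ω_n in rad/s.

ω_n = √(k_t/J) = √(20200/21.2) = √952.8 = 30.87 rad/s.

30.9 rad/s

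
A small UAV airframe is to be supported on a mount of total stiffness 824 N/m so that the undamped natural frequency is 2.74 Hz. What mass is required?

2.78 kg

ω_n = 2πf_n = 2π × 2.74 = 17.22 rad/s.
m = k/ω_n² = 824/17.22² = 824/296.4 = 2.780 kg.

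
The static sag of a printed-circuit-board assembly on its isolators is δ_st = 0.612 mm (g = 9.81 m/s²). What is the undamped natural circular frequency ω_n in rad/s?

ω_n = √(g/δ_st) = √(9.81/0.000612) = √16030 = 126.6 rad/s.

127 rad/s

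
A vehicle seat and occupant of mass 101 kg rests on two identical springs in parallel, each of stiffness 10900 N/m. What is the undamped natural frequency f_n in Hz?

Parallel springs add: k_eq = 2 × 10900 = 21800 N/m.
ω_n = √(k_eq/m) = √(21800/101) = √215.8 = 14.69 rad/s.
f_n = ω_n/(2π) = 14.69/6.283 = 2.338 Hz.

2.34 Hz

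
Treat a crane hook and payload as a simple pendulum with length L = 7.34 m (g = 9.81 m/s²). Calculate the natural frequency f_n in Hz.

0.184 Hz

For a simple pendulum ω_n = √(g/L) = √(9.81/7.34) = √1.337 = 1.156 rad/s.
f_n = ω_n/(2π) = 1.156/6.283 = 0.1840 Hz.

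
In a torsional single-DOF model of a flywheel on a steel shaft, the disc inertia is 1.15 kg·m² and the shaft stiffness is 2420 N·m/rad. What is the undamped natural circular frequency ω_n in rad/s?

ω_n = √(k_t/J) = √(2420/1.15) = √2104 = 45.87 rad/s.

45.9 rad/s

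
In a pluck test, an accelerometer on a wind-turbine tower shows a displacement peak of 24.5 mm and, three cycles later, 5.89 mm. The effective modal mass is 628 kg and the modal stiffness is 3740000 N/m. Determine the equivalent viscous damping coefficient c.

7310 N·s/m

Logarithmic decrement δ = (1/n)·ln(x₀/x_n) = (1/3)·ln(24.5/5.89) = (1/3)·ln(4.160) = 0.4751.
ζ = δ/√(4π² + δ²) = 0.4751/√(39.48 + 0.226) = 0.4751/6.301 = 0.07541.
c = ζ · 2√(km) = 0.07541 × 2√(3740000 × 628) = 0.07541 × 96930 = 7309 N·s/m.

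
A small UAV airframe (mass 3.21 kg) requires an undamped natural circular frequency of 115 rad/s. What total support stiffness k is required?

42500 N/m

k = m·ω_n² = 3.21 × 115.0² = 3.21 × 13220 = 42450 N/m.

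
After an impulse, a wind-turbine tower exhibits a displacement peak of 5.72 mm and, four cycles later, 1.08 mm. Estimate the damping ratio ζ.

Logarithmic decrement δ = (1/n)·ln(x₀/x_n) = (1/4)·ln(5.72/1.08) = (1/4)·ln(5.296) = 0.4168.
ζ = δ/√(4π² + δ²) = 0.4168/√(39.48 + 0.174) = 0.4168/6.297 = 0.06618.

0.0662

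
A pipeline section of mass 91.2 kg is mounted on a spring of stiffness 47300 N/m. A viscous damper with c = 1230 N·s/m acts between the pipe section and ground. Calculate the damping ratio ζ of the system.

ω_n = √(k/m) = √(47300/91.2) = 22.77 rad/s.
Critical damping c_c = 2√(k·m) = 2√(47300 × 91.2) = 4154 N·s/m, so ζ = c/c_c = 1230/4154 = 0.2961.

0.296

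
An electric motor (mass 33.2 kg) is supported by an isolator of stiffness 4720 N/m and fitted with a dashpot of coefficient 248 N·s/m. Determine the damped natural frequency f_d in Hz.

ω_n = √(k/m) = √(4720/33.2) = 11.92 rad/s.
Critical damping c_c = 2√(k·m) = 2√(4720 × 33.2) = 791.7 N·s/m, so ζ = c/c_c = 248/791.7 = 0.3132.
ω_d = ω_n√(1 − ζ²) = 11.92 × √(1 − 0.0981) = 11.32 rad/s.
f_d = ω_d/(2π) = 1.802 Hz.

1.80 Hz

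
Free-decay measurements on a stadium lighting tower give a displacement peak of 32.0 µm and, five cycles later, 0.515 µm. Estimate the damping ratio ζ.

0.130

Logarithmic decrement δ = (1/n)·ln(x₀/x_n) = (1/5)·ln(32.0/0.515) = (1/5)·ln(62.14) = 0.8259.
ζ = δ/√(4π² + δ²) = 0.8259/√(39.48 + 0.682) = 0.8259/6.337 = 0.1303.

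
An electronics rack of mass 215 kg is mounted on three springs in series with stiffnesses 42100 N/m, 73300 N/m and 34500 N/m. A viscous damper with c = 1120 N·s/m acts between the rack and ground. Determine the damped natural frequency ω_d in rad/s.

7.96 rad/s

Series springs: 1/k_eq = 1/42100 + 1/73300 + 1/34500 = 6.638×10^-5, so k_eq = 15060 N/m.
ω_n = √(k_eq/m) = √(15060/215) = 8.371 rad/s.
Critical damping c_c = 2√(k_eq·m) = 2√(15060 × 215) = 3599 N·s/m, so ζ = c/c_c = 1120/3599 = 0.3112.
ω_d = ω_n√(1 − ζ²) = 8.371 × √(1 − 0.0968) = 7.955 rad/s.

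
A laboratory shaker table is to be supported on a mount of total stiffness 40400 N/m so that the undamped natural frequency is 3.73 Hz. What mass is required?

73.6 kg

ω_n = 2πf_n = 2π × 3.73 = 23.44 rad/s.
m = k/ω_n² = 40400/23.44² = 40400/549.3 = 73.55 kg.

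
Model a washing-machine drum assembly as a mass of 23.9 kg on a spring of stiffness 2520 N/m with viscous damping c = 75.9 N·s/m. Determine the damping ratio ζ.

ω_n = √(k/m) = √(2520/23.9) = 10.27 rad/s.
Critical damping c_c = 2√(k·m) = 2√(2520 × 23.9) = 490.8 N·s/m, so ζ = c/c_c = 75.9/490.8 = 0.1546.

0.155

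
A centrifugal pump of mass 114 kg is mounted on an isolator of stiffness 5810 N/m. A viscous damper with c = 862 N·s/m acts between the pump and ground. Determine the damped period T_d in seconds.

1.04 s

ω_n = √(k/m) = √(5810/114) = 7.139 rad/s.
Critical damping c_c = 2√(k·m) = 2√(5810 × 114) = 1628 N·s/m, so ζ = c/c_c = 862/1628 = 0.5296.
ω_d = ω_n√(1 − ζ²) = 7.139 × √(1 − 0.280) = 6.056 rad/s.
T_d = 2π/ω_d = 1.038 s.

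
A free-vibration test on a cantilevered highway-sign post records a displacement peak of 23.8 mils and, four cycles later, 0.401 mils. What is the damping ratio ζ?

Logarithmic decrement δ = (1/n)·ln(x₀/x_n) = (1/4)·ln(23.8/0.401) = (1/4)·ln(59.35) = 1.021.
ζ = δ/√(4π² + δ²) = 1.021/√(39.48 + 1.04) = 1.021/6.366 = 0.1604.

0.160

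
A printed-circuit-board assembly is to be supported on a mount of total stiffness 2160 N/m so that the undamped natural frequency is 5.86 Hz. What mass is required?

ω_n = 2πf_n = 2π × 5.86 = 36.82 rad/s.
m = k/ω_n² = 2160/36.82² = 2160/1356 = 1.593 kg.

1.59 kg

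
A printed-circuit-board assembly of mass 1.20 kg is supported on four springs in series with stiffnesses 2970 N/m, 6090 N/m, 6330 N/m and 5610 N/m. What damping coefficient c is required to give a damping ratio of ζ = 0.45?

34.1 N·s/m

Series springs: 1/k_eq = 1/2970 + 1/6090 + 1/6330 + 1/5610 = 0.0008371, so k_eq = 1195 N/m.
c_c = 2√(k_eq·m) = 2√(1195 × 1.20) = 75.72 N·s/m.
c = ζ·c_c = 0.45 × 75.72 = 34.07 N·s/m.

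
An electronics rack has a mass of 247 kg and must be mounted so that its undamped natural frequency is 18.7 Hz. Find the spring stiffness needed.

ω_n = 2πf_n = 2π × 18.7 = 117.5 rad/s.
k = m·ω_n² = 247 × 117.5² = 247 × 13810 = 3410000 N/m.

3410000 N/m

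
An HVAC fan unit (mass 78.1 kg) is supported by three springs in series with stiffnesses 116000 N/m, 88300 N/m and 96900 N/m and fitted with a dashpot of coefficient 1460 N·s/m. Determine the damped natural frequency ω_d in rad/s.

18.3 rad/s

Series springs: 1/k_eq = 1/116000 + 1/88300 + 1/96900 = 3.027×10^-5, so k_eq = 33040 N/m.
ω_n = √(k_eq/m) = √(33040/78.1) = 20.57 rad/s.
Critical damping c_c = 2√(k_eq·m) = 2√(33040 × 78.1) = 3213 N·s/m, so ζ = c/c_c = 1460/3213 = 0.4544.
ω_d = ω_n√(1 − ζ²) = 20.57 × √(1 − 0.207) = 18.32 rad/s.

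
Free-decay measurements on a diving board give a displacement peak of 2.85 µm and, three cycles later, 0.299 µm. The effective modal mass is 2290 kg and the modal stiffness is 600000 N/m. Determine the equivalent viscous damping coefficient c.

8800 N·s/m

Logarithmic decrement δ = (1/n)·ln(x₀/x_n) = (1/3)·ln(2.85/0.299) = (1/3)·ln(9.532) = 0.7515.
ζ = δ/√(4π² + δ²) = 0.7515/√(39.48 + 0.565) = 0.7515/6.328 = 0.1188.
c = ζ · 2√(km) = 0.1188 × 2√(600000 × 2290) = 0.1188 × 74140 = 8805 N·s/m.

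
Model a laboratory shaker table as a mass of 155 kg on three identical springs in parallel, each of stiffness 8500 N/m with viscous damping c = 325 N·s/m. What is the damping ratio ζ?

Parallel springs add: k_eq = 3 × 8500 = 25500 N/m.
ω_n = √(k_eq/m) = √(25500/155) = 12.83 rad/s.
Critical damping c_c = 2√(k_eq·m) = 2√(25500 × 155) = 3976 N·s/m, so ζ = c/c_c = 325/3976 = 0.08174.

0.0817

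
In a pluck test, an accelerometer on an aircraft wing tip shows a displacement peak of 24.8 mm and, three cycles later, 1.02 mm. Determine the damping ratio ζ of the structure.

0.167

Logarithmic decrement δ = (1/n)·ln(x₀/x_n) = (1/3)·ln(24.8/1.02) = (1/3)·ln(24.31) = 1.064.
ζ = δ/√(4π² + δ²) = 1.064/√(39.48 + 1.13) = 1.064/6.373 = 0.1669.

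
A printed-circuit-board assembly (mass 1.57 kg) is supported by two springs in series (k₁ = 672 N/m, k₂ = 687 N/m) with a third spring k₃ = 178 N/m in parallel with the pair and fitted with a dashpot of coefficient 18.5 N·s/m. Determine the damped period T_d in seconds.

Series pair: k_s = k₁k₂/(k₁+k₂) = (672)(687)/(672 + 687) = 339.7 N/m. In parallel with k₃: k_eq = 339.7 + 178 = 517.7 N/m.
ω_n = √(k_eq/m) = √(517.7/1.57) = 18.16 rad/s.
Critical damping c_c = 2√(k_eq·m) = 2√(517.7 × 1.57) = 57.02 N·s/m, so ζ = c/c_c = 18.5/57.02 = 0.3245.
ω_d = ω_n√(1 − ζ²) = 18.16 × √(1 − 0.105) = 17.18 rad/s.
T_d = 2π/ω_d = 0.3658 s.

0.366 s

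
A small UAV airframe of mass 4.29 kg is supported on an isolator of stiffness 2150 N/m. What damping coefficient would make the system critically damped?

c_c = 2√(k·m) = 2√(2150 × 4.29) = 2 × 96.04 = 192.1 N·s/m.

192 N·s/m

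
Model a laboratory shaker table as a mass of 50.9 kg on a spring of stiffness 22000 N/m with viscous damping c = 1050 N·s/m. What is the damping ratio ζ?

ω_n = √(k/m) = √(22000/50.9) = 20.79 rad/s.
Critical damping c_c = 2√(k·m) = 2√(22000 × 50.9) = 2116 N·s/m, so ζ = c/c_c = 1050/2116 = 0.4961.

0.496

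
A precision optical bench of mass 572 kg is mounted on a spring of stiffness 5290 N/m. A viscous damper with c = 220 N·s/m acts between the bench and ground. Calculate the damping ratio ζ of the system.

ω_n = √(k/m) = √(5290/572) = 3.041 rad/s.
Critical damping c_c = 2√(k·m) = 2√(5290 × 572) = 3479 N·s/m, so ζ = c/c_c = 220/3479 = 0.06324.

0.0632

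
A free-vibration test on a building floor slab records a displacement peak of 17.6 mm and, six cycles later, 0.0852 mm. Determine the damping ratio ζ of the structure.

Logarithmic decrement δ = (1/n)·ln(x₀/x_n) = (1/6)·ln(17.6/0.0852) = (1/6)·ln(206.6) = 0.8884.
ζ = δ/√(4π² + δ²) = 0.8884/√(39.48 + 0.789) = 0.8884/6.346 = 0.1400.

0.140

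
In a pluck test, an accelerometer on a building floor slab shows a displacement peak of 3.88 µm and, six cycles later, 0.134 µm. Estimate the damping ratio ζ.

Logarithmic decrement δ = (1/n)·ln(x₀/x_n) = (1/6)·ln(3.88/0.134) = (1/6)·ln(28.96) = 0.5610.
ζ = δ/√(4π² + δ²) = 0.5610/√(39.48 + 0.315) = 0.5610/6.308 = 0.08893.

0.0889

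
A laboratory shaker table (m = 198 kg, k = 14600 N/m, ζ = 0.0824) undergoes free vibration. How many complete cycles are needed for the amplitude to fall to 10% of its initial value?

Logarithmic decrement δ = 2πζ/√(1 − ζ²) = 2π × 0.08240/√(1 − 0.00679) = 0.5195.
x_n/x₀ = e^(−nδ) ≤ 0.1; take ln: n ≥ ln(1/0.1)/δ = 2.303/0.5195 = 4.432.
So 5 complete cycles are required.

5 cycles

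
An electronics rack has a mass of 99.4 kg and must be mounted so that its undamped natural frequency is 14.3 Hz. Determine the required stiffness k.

ω_n = 2πf_n = 2π × 14.3 = 89.85 rad/s.
k = m·ω_n² = 99.4 × 89.85² = 99.4 × 8073 = 802500 N/m.

802000 N/m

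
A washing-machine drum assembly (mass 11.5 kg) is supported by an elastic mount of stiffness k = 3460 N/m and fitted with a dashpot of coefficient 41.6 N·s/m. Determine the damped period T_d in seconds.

0.364 s

ω_n = √(k/m) = √(3460/11.5) = 17.35 rad/s.
Critical damping c_c = 2√(k·m) = 2√(3460 × 11.5) = 398.9 N·s/m, so ζ = c/c_c = 41.6/398.9 = 0.1043.
ω_d = ω_n√(1 − ζ²) = 17.35 × √(1 − 0.0109) = 17.25 rad/s.
T_d = 2π/ω_d = 0.3642 s.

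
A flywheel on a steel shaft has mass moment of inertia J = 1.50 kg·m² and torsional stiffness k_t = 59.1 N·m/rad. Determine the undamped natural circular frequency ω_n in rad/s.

ω_n = √(k_t/J) = √(59.1/1.50) = √39.40 = 6.277 rad/s.

6.28 rad/s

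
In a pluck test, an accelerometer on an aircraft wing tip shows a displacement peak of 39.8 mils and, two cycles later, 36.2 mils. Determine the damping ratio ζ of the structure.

Logarithmic decrement δ = (1/n)·ln(x₀/x_n) = (1/2)·ln(39.8/36.2) = (1/2)·ln(1.099) = 0.04740.
ζ = δ/√(4π² + δ²) = 0.04740/√(39.48 + 0.00225) = 0.04740/6.283 = 0.007544.

0.00754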